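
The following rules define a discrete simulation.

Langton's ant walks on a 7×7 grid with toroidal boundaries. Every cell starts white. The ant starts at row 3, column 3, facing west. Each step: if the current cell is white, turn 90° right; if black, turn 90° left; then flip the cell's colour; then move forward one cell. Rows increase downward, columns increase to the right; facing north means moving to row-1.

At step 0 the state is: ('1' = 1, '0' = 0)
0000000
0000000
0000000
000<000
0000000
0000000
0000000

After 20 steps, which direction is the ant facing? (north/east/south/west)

k=0  0000000
0000000
0000000
000<000
0000000
0000000
0000000
k=1  0000000
0000000
000^000
0001000
0000000
0000000
0000000
k=2  0000000
0000000
0001>00
0001000
0000000
0000000
0000000
k=3  0000000
0000000
0001100
0001v00
0000000
0000000
0000000
k=4  0000000
0000000
0001100
000<100
0000000
0000000
0000000
k=5  0000000
0000000
0001100
0000100
000v000
0000000
0000000
k=6  0000000
0000000
0001100
0000100
00<1000
0000000
0000000
k=7  0000000
0000000
0001100
00^0100
0011000
0000000
0000000
k=8  0000000
0000000
0001100
001>100
0011000
0000000
0000000
k=9  0000000
0000000
0001100
0011100
001v000
0000000
0000000
k=10  0000000
0000000
0001100
0011100
0010>00
0000000
0000000
k=11  0000000
0000000
0001100
0011100
0010100
0000v00
0000000
k=12  0000000
0000000
0001100
0011100
0010100
000<100
0000000
k=13  0000000
0000000
0001100
0011100
001^100
0001100
0000000
k=14  0000000
0000000
0001100
0011100
0011>00
0001100
0000000
k=15  0000000
0000000
0001100
0011^00
0011000
0001100
0000000
k=16  0000000
0000000
0001100
001<000
0011000
0001100
0000000
k=17  0000000
0000000
0001100
0010000
001v000
0001100
0000000
k=18  0000000
0000000
0001100
0010000
0010>00
0001100
0000000
k=19  0000000
0000000
0001100
0010000
0010100
0001v00
0000000
k=20  0000000
0000000
0001100
0010000
0010100
00010>0
0000000

east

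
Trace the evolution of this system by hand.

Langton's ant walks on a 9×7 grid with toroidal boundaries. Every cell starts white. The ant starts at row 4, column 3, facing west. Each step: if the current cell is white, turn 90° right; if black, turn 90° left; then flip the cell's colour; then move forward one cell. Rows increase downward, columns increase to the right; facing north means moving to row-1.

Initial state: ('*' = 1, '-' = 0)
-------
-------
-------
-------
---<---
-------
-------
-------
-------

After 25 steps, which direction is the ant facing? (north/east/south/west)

t=0: -------
-------
-------
-------
---<---
-------
-------
-------
-------
t=1: -------
-------
-------
---^---
---*---
-------
-------
-------
-------
t=2: -------
-------
-------
---*>--
---*---
-------
-------
-------
-------
t=3: -------
-------
-------
---**--
---*v--
-------
-------
-------
-------
t=4: -------
-------
-------
---**--
---<*--
-------
-------
-------
-------
t=5: -------
-------
-------
---**--
----*--
---v---
-------
-------
-------
t=6: -------
-------
-------
---**--
----*--
--<*---
-------
-------
-------
t=7: -------
-------
-------
---**--
--^-*--
--**---
-------
-------
-------
t=8: -------
-------
-------
---**--
--*>*--
--**---
-------
-------
-------
t=9: -------
-------
-------
---**--
--***--
--*v---
-------
-------
-------
t=10: -------
-------
-------
---**--
--***--
--*->--
-------
-------
-------
t=11: -------
-------
-------
---**--
--***--
--*-*--
----v--
-------
-------
t=12: -------
-------
-------
---**--
--***--
--*-*--
---<*--
-------
-------
t=13: -------
-------
-------
---**--
--***--
--*^*--
---**--
-------
-------
t=14: -------
-------
-------
---**--
--***--
--**>--
---**--
-------
-------
t=15: -------
-------
-------
---**--
--**^--
--**---
---**--
-------
-------
t=16: -------
-------
-------
---**--
--*<---
--**---
---**--
-------
-------
t=17: -------
-------
-------
---**--
--*----
--*v---
---**--
-------
-------
t=18: -------
-------
-------
---**--
--*----
--*->--
---**--
-------
-------
t=19: -------
-------
-------
---**--
--*----
--*-*--
---*v--
-------
-------
t=20: -------
-------
-------
---**--
--*----
--*-*--
---*->-
-------
-------
t=21: -------
-------
-------
---**--
--*----
--*-*--
---*-*-
-----v-
-------
t=22: -------
-------
-------
---**--
--*----
--*-*--
---*-*-
----<*-
-------
t=23: -------
-------
-------
---**--
--*----
--*-*--
---*^*-
----**-
-------
t=24: -------
-------
-------
---**--
--*----
--*-*--
---**>-
----**-
-------
t=25: -------
-------
-------
---**--
--*----
--*-*^-
---**--
----**-
-------

north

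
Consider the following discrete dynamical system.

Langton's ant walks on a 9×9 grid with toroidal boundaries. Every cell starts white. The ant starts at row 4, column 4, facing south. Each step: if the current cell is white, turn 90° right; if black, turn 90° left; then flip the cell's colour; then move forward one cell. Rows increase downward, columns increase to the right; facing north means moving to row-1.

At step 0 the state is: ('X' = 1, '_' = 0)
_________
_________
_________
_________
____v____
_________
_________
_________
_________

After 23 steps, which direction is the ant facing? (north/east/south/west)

west

t=0: _________
_________
_________
_________
____v____
_________
_________
_________
_________
t=1: _________
_________
_________
_________
___<X____
_________
_________
_________
_________
t=2: _________
_________
_________
___^_____
___XX____
_________
_________
_________
_________
t=3: _________
_________
_________
___X>____
___XX____
_________
_________
_________
_________
t=4: _________
_________
_________
___XX____
___Xv____
_________
_________
_________
_________
t=5: _________
_________
_________
___XX____
___X_>___
_________
_________
_________
_________
t=6: _________
_________
_________
___XX____
___X_X___
_____v___
_________
_________
_________
t=7: _________
_________
_________
___XX____
___X_X___
____<X___
_________
_________
_________
t=8: _________
_________
_________
___XX____
___X^X___
____XX___
_________
_________
_________
t=9: _________
_________
_________
___XX____
___XX>___
____XX___
_________
_________
_________
t=10: _________
_________
_________
___XX^___
___XX____
____XX___
_________
_________
_________
t=11: _________
_________
_________
___XXX>__
___XX____
____XX___
_________
_________
_________
t=12: _________
_________
_________
___XXXX__
___XX_v__
____XX___
_________
_________
_________
t=13: _________
_________
_________
___XXXX__
___XX<X__
____XX___
_________
_________
_________
t=14: _________
_________
_________
___XX^X__
___XXXX__
____XX___
_________
_________
_________
t=15: _________
_________
_________
___X<_X__
___XXXX__
____XX___
_________
_________
_________
t=16: _________
_________
_________
___X__X__
___XvXX__
____XX___
_________
_________
_________
t=17: _________
_________
_________
___X__X__
___X_>X__
____XX___
_________
_________
_________
t=18: _________
_________
_________
___X_^X__
___X__X__
____XX___
_________
_________
_________
t=19: _________
_________
_________
___X_X>__
___X__X__
____XX___
_________
_________
_________
t=20: _________
_________
______^__
___X_X___
___X__X__
____XX___
_________
_________
_________
t=21: _________
_________
______X>_
___X_X___
___X__X__
____XX___
_________
_________
_________
t=22: _________
_________
______XX_
___X_X_v_
___X__X__
____XX___
_________
_________
_________
t=23: _________
_________
______XX_
___X_X<X_
___X__X__
____XX___
_________
_________
_________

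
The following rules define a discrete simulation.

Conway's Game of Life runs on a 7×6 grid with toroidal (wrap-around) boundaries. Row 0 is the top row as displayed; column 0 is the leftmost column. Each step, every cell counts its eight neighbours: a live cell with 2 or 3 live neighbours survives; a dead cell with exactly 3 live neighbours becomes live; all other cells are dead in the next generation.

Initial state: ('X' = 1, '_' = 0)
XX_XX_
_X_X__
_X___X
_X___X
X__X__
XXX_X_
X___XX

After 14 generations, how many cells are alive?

6

gen 0: XX_XX_
_X_X__
_X___X
_X___X
X__X__
XXX_X_
X___XX
gen 1: _X_X__
_X_X_X
_X__X_
_XX_XX
___XX_
__X_X_
______
gen 2: X___X_
_X_X__
_X____
XXX__X
_X____
____X_
__XX__
gen 3: _X__X_
XXX___
______
__X___
_XX__X
__XX__
___XXX
gen 4: _X__X_
XXX___
__X___
_XX___
_X____
XX___X
_____X
gen 5: _XX__X
X_XX__
X__X__
_XX___
______
_X___X
_X__XX
gen 6: _____X
X__XXX
X__X__
_XX___
XXX___
____XX
_X__XX
gen 7: ___X__
X__X__
X__X__
___X__
X_XX_X
__XXX_
______
gen 8: ______
__XXX_
__XXX_
XX_X_X
_X___X
_XX_XX
__X_X_
gen 9: __X_X_
__X_X_
X_____
_X_X_X
___X__
_XX_XX
_XX_XX
gen 10: __X_X_
_X___X
XXXXXX
X_X_X_
_X_X_X
_X___X
______
gen 11: ______
______
______
______
_X_X_X
__X_X_
______
gen 12: ______
______
______
______
__XXX_
__XXX_
______
gen 13: ______
______
______
___X__
__X_X_
__X_X_
___X__
gen 14: ______
______
______
___X__
__X_X_
__X_X_
___X__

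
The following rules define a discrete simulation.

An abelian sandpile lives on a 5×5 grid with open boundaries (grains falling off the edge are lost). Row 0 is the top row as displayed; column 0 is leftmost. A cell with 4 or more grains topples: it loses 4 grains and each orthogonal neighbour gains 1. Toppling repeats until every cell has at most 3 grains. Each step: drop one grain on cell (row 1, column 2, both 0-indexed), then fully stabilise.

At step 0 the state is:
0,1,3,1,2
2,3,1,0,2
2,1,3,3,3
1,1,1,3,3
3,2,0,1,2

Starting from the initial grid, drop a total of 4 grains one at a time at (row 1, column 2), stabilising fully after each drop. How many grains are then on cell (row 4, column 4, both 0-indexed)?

step 0: 0,1,3,1,2
2,3,1,0,2
2,1,3,3,3
1,1,1,3,3
3,2,0,1,2
step 1: 0,1,3,1,2
2,3,2,0,2
2,1,3,3,3
1,1,1,3,3
3,2,0,1,2
step 2: 0,1,3,1,2
2,3,3,0,2
2,1,3,3,3
1,1,1,3,3
3,2,0,1,2
step 3: 0,3,0,2,2
3,0,3,2,3
2,3,1,2,1
1,1,3,1,1
3,2,0,2,3
step 4: 0,3,1,2,2
3,1,0,3,3
2,3,2,2,1
1,1,3,1,1
3,2,0,2,3

3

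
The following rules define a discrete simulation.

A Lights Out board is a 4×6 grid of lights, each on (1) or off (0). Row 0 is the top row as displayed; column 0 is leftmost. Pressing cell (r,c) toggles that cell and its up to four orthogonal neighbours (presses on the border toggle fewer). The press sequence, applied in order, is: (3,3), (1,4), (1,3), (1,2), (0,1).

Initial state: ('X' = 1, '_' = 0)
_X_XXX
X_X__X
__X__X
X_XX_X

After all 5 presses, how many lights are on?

gen 0: _X_XXX
X_X__X
__X__X
X_XX_X
gen 1: _X_XXX
X_X__X
__XX_X
X___XX
gen 2: _X_X_X
X_XXX_
__XXXX
X___XX
gen 3: _X___X
X_____
__X_XX
X___XX
gen 4: _XX__X
XXXX__
____XX
X___XX
gen 5: X____X
X_XX__
____XX
X___XX

10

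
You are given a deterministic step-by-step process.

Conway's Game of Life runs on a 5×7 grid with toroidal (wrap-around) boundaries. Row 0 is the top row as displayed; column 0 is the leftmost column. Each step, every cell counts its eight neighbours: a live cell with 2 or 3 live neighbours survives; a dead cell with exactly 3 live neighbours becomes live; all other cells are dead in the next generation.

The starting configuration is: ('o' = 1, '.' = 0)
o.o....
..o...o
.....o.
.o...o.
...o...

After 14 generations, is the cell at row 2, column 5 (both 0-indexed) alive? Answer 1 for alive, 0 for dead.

1

k=0  o.o....
..o...o
.....o.
.o...o.
...o...
k=1  .ooo...
.o....o
.....oo
....o..
.oo....
k=2  ...o...
.o...oo
o....oo
.....o.
.o.....
k=3  o.o....
....oo.
o...o..
o....o.
.......
k=4  .......
.o.oooo
....o..
......o
.o....o
k=5  ..o.o.o
...ooo.
o..oo.o
o....o.
o......
k=6  ....o.o
o.o....
o..o...
oo..oo.
oo...o.
k=7  .....oo
oo.o..o
o.ooo..
..o.oo.
.o.....
k=8  .oo..oo
.o.o...
o......
..o.oo.
....o.o
k=9  .oooooo
.o....o
.oooo..
...oooo
ooo.o.o
k=10  ....o..
......o
.o....o
......o
.......
k=11  .......
o....o.
.....oo
o......
.......
k=12  .......
.....o.
o....o.
......o
.......
k=13  .......
......o
.....o.
......o
.......
k=14  .......
.......
.....oo
.......
.......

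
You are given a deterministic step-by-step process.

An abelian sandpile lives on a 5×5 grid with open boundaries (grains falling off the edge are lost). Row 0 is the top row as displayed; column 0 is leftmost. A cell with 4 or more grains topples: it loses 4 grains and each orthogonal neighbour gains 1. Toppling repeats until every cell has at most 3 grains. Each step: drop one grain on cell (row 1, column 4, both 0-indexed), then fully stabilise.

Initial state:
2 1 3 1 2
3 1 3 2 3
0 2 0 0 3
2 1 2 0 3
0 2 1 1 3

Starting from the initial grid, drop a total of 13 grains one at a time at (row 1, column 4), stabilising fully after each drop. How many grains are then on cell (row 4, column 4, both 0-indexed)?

step 0: 2 1 3 1 2
3 1 3 2 3
0 2 0 0 3
2 1 2 0 3
0 2 1 1 3
step 1: 2 1 3 1 3
3 1 3 3 1
0 2 0 1 1
2 1 2 1 1
0 2 1 2 0
step 2: 2 1 3 1 3
3 1 3 3 2
0 2 0 1 1
2 1 2 1 1
0 2 1 2 0
step 3: 2 1 3 1 3
3 1 3 3 3
0 2 0 1 1
2 1 2 1 1
0 2 1 2 0
step 4: 2 2 1 0 1
3 2 1 2 2
0 2 1 2 2
2 1 2 1 1
0 2 1 2 0
step 5: 2 2 1 0 1
3 2 1 2 3
0 2 1 2 2
2 1 2 1 1
0 2 1 2 0
step 6: 2 2 1 0 2
3 2 1 3 0
0 2 1 2 3
2 1 2 1 1
0 2 1 2 0
step 7: 2 2 1 0 2
3 2 1 3 1
0 2 1 2 3
2 1 2 1 1
0 2 1 2 0
step 8: 2 2 1 0 2
3 2 1 3 2
0 2 1 2 3
2 1 2 1 1
0 2 1 2 0
step 9: 2 2 1 0 2
3 2 1 3 3
0 2 1 2 3
2 1 2 1 1
0 2 1 2 0
step 10: 2 2 1 1 3
3 2 2 1 2
0 2 2 0 1
2 1 2 2 2
0 2 1 2 0
step 11: 2 2 1 1 3
3 2 2 1 3
0 2 2 0 1
2 1 2 2 2
0 2 1 2 0
step 12: 2 2 1 2 0
3 2 2 2 1
0 2 2 0 2
2 1 2 2 2
0 2 1 2 0
step 13: 2 2 1 2 0
3 2 2 2 2
0 2 2 0 2
2 1 2 2 2
0 2 1 2 0

0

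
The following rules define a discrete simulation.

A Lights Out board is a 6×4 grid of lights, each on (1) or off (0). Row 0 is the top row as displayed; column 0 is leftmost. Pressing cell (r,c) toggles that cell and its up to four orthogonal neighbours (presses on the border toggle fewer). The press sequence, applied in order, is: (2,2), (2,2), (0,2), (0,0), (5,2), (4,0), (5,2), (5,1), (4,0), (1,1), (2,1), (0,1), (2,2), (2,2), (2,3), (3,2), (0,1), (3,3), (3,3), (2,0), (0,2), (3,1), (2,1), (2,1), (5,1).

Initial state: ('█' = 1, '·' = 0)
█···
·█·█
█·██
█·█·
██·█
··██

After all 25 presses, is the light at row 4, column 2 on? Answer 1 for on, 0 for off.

k=0  █···
·█·█
█·██
█·█·
██·█
··██
k=1  █···
·███
██··
█···
██·█
··██
k=2  █···
·█·█
█·██
█·█·
██·█
··██
k=3  ████
·███
█·██
█·█·
██·█
··██
k=4  ··██
████
█·██
█·█·
██·█
··██
k=5  ··██
████
█·██
█·█·
████
·█··
k=6  ··██
████
█·██
··█·
··██
██··
k=7  ··██
████
█·██
··█·
···█
█·██
k=8  ··██
████
█·██
··█·
·█·█
·█·█
k=9  ··██
████
█·██
█·█·
█··█
██·█
k=10  ·███
···█
████
█·█·
█··█
██·█
k=11  ·███
·█·█
···█
███·
█··█
██·█
k=12  █··█
···█
···█
███·
█··█
██·█
k=13  █··█
··██
·██·
██··
█··█
██·█
k=14  █··█
···█
···█
███·
█··█
██·█
k=15  █··█
····
··█·
████
█··█
██·█
k=16  █··█
····
····
█···
█·██
██·█
k=17  ·███
·█··
····
█···
█·██
██·█
k=18  ·███
·█··
···█
█·██
█·█·
██·█
k=19  ·███
·█··
····
█···
█·██
██·█
k=20  ·███
██··
██··
····
█·██
██·█
k=21  ····
███·
██··
····
█·██
██·█
k=22  ····
███·
█···
███·
████
██·█
k=23  ····
█·█·
·██·
█·█·
████
██·█
k=24  ····
███·
█···
███·
████
██·█
k=25  ····
███·
█···
███·
█·██
··██

1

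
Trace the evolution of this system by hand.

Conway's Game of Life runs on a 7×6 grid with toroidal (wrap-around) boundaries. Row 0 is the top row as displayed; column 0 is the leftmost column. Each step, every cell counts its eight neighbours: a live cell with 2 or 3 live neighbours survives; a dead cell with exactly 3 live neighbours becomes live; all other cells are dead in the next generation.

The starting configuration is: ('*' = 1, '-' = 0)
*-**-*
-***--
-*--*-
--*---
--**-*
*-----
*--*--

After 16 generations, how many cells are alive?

9

t=0: *-**-*
-***--
-*--*-
--*---
--**-*
*-----
*--*--
t=1: *----*
-----*
-*----
-**-*-
-***--
******
*-***-
t=2: **-*--
-----*
***---
*-----
------
------
------
t=3: *-----
-----*
**---*
*-----
------
------
------
t=4: ------
-*---*
-*---*
**---*
------
------
------
t=5: ------
------
-**-**
-*---*
*-----
------
------
t=6: ------
------
-**-**
-**-**
*-----
------
------
t=7: ------
------
-**-**
--*-*-
**---*
------
------
t=8: ------
------
-**-**
--*-*-
**---*
*-----
------
t=9: ------
------
-**-**
--*-*-
**---*
**---*
------
t=10: ------
------
-**-**
--*-*-
--*-*-
-*---*
*-----
t=11: ------
------
-**-**
--*-*-
-**-**
**---*
*-----
t=12: ------
------
-**-**
------
--*-*-
--*-*-
**---*
t=13: *-----
------
------
-**-**
------
*-*-*-
**---*
t=14: **---*
------
------
------
*-*-*-
*-----
------
t=15: *-----
*-----
------
------
-*---*
-*---*
-*---*
t=16: **---*
------
------
------
------
-**-**
-*---*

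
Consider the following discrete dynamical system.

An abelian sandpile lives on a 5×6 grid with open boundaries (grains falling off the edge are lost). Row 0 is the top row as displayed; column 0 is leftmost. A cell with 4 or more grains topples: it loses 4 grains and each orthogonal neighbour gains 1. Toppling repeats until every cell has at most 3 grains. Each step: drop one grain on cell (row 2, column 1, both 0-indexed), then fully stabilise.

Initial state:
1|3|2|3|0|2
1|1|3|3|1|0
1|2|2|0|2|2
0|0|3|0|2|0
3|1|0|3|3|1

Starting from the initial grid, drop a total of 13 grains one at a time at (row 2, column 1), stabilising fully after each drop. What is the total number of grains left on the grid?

0) 1|3|2|3|0|2
1|1|3|3|1|0
1|2|2|0|2|2
0|0|3|0|2|0
3|1|0|3|3|1
1) 1|3|2|3|0|2
1|1|3|3|1|0
1|3|2|0|2|2
0|0|3|0|2|0
3|1|0|3|3|1
2) 1|3|2|3|0|2
1|2|3|3|1|0
2|0|3|0|2|2
0|1|3|0|2|0
3|1|0|3|3|1
3) 1|3|2|3|0|2
1|2|3|3|1|0
2|1|3|0|2|2
0|1|3|0|2|0
3|1|0|3|3|1
4) 1|3|2|3|0|2
1|2|3|3|1|0
2|2|3|0|2|2
0|1|3|0|2|0
3|1|0|3|3|1
5) 1|3|2|3|0|2
1|2|3|3|1|0
2|3|3|0|2|2
0|1|3|0|2|0
3|1|0|3|3|1
6) 2|1|1|1|1|2
2|1|3|1|2|0
3|2|2|2|2|2
0|3|0|1|2|0
3|1|1|3|3|1
7) 2|1|1|1|1|2
2|1|3|1|2|0
3|3|2|2|2|2
0|3|0|1|2|0
3|1|1|3|3|1
8) 2|1|1|1|1|2
3|2|3|1|2|0
0|2|3|2|2|2
2|0|1|1|2|0
3|2|1|3|3|1
9) 2|1|1|1|1|2
3|2|3|1|2|0
0|3|3|2|2|2
2|0|1|1|2|0
3|2|1|3|3|1
10) 3|2|2|1|1|2
0|1|1|2|2|0
2|2|1|3|2|2
2|1|2|1|2|0
3|2|1|3|3|1
11) 3|2|2|1|1|2
0|1|1|2|2|0
2|3|1|3|2|2
2|1|2|1|2|0
3|2|1|3|3|1
12) 3|2|2|1|1|2
0|2|1|2|2|0
3|0|2|3|2|2
2|2|2|1|2|0
3|2|1|3|3|1
13) 3|2|2|1|1|2
0|2|1|2|2|0
3|1|2|3|2|2
2|2|2|1|2|0
3|2|1|3|3|1

53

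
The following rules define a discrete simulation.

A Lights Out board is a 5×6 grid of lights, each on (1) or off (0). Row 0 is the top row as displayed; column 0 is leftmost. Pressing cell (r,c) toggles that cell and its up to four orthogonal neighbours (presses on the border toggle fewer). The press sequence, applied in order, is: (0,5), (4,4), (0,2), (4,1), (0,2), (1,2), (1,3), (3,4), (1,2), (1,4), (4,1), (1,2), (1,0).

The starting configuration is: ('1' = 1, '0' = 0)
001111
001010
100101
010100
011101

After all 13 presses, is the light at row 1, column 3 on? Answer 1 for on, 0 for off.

1

gen 0: 001111
001010
100101
010100
011101
gen 1: 001100
001011
100101
010100
011101
gen 2: 001100
001011
100101
010110
011010
gen 3: 010000
000011
100101
010110
011010
gen 4: 010000
000011
100101
000110
100010
gen 5: 001100
001011
100101
000110
100010
gen 6: 000100
010111
101101
000110
100010
gen 7: 000000
011001
101001
000110
100010
gen 8: 000000
011001
101011
000001
100000
gen 9: 001000
000101
100011
000001
100000
gen 10: 001010
000010
100001
000001
100000
gen 11: 001010
000010
100001
010001
011000
gen 12: 000010
011110
101001
010001
011000
gen 13: 100010
101110
001001
010001
011000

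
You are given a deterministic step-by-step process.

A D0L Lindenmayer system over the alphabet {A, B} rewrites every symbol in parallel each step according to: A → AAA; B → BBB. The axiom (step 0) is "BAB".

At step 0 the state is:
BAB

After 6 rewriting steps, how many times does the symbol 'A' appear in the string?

0) BAB
1) BBBAAABBB
2) BBBBBBBBBAAAAAAAAABBBBBBBBB
3) BBBBBBBBBBBBBBBBBBBBBBBBBBBAAAAAAAAAAAAAAAAAAAAAAAAAAABBBBBBBBBBBBBBBBBBBBBBBBBBB
4) BBBBBBBBBBBBBBBBBBBBBBBBBBBBBBBBBBBBBBBBBBBBBBBBBBBBBBBBBB…BBBBBBBBBBBBBBBBBBBBBBBBBBBBBBBBBBBBBBBBBBBBBBBBBBBBBBBBBB  (len 243)
5) BBBBBBBBBBBBBBBBBBBBBBBBBBBBBBBBBBBBBBBBBBBBBBBBBBBBBBBBBB…BBBBBBBBBBBBBBBBBBBBBBBBBBBBBBBBBBBBBBBBBBBBBBBBBBBBBBBBBB  (len 729)
6) BBBBBBBBBBBBBBBBBBBBBBBBBBBBBBBBBBBBBBBBBBBBBBBBBBBBBBBBBB…BBBBBBBBBBBBBBBBBBBBBBBBBBBBBBBBBBBBBBBBBBBBBBBBBBBBBBBBBB  (len 2187)

729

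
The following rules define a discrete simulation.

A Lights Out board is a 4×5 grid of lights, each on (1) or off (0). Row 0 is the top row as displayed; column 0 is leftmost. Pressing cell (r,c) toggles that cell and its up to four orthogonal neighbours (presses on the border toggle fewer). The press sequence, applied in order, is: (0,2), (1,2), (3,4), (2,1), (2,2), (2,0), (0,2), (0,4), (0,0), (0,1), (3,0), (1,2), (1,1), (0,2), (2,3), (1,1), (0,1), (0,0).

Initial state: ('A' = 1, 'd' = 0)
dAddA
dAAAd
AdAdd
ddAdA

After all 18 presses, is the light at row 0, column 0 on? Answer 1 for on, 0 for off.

0) dAddA
dAAAd
AdAdd
ddAdA
1) ddAAA
dAdAd
AdAdd
ddAdA
2) dddAA
ddAdd
Adddd
ddAdA
3) dddAA
ddAdd
AdddA
ddAAd
4) dddAA
dAAdd
dAAdA
dAAAd
5) dddAA
dAddd
dddAA
dAdAd
6) dddAA
AAddd
AAdAA
AAdAd
7) dAAdA
AAAdd
AAdAA
AAdAd
8) dAAAd
AAAdA
AAdAA
AAdAd
9) AdAAd
dAAdA
AAdAA
AAdAd
10) dAdAd
ddAdA
AAdAA
AAdAd
11) dAdAd
ddAdA
dAdAA
dddAd
12) dAAAd
dAdAA
dAAAA
dddAd
13) ddAAd
AdAAA
ddAAA
dddAd
14) dAddd
AddAA
ddAAA
dddAd
15) dAddd
AdddA
ddddd
ddddd
16) ddddd
dAAdA
dAddd
ddddd
17) AAAdd
ddAdA
dAddd
ddddd
18) ddAdd
AdAdA
dAddd
ddddd

0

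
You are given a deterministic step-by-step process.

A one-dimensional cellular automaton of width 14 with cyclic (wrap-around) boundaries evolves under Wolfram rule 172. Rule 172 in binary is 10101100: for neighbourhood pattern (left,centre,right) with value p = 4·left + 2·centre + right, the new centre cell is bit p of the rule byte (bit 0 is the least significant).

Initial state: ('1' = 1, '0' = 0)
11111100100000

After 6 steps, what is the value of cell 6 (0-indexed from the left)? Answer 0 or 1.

[0] 11111100100000
[1] 11111000100000
[2] 11110000100000
[3] 11100000100000
[4] 11000000100000
[5] 10000000100000
[6] 10000000100000

0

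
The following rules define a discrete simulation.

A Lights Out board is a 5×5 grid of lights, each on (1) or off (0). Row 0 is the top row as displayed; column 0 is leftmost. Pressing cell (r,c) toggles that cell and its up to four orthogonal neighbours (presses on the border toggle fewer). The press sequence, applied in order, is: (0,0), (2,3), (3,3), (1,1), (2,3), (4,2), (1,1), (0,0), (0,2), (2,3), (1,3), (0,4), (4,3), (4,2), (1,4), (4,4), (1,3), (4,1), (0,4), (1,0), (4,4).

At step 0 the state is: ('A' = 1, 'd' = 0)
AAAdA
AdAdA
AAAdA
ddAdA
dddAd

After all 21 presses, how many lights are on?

k=0  AAAdA
AdAdA
AAAdA
ddAdA
dddAd
k=1  ddAdA
ddAdA
AAAdA
ddAdA
dddAd
k=2  ddAdA
ddAAA
AAdAd
ddAAA
dddAd
k=3  ddAdA
ddAAA
AAddd
ddddd
ddddd
k=4  dAAdA
AAdAA
Adddd
ddddd
ddddd
k=5  dAAdA
AAddA
AdAAA
dddAd
ddddd
k=6  dAAdA
AAddA
AdAAA
ddAAd
dAAAd
k=7  ddAdA
ddAdA
AAAAA
ddAAd
dAAAd
k=8  AAAdA
AdAdA
AAAAA
ddAAd
dAAAd
k=9  AddAA
AdddA
AAAAA
ddAAd
dAAAd
k=10  AddAA
AddAA
AAddd
ddAdd
dAAAd
k=11  AdddA
AdAdd
AAdAd
ddAdd
dAAAd
k=12  AddAd
AdAdA
AAdAd
ddAdd
dAAAd
k=13  AddAd
AdAdA
AAdAd
ddAAd
dAddA
k=14  AddAd
AdAdA
AAdAd
dddAd
ddAAA
k=15  AddAA
AdAAd
AAdAA
dddAd
ddAAA
k=16  AddAA
AdAAd
AAdAA
dddAA
ddAdd
k=17  AdddA
AdddA
AAddA
dddAA
ddAdd
k=18  AdddA
AdddA
AAddA
dAdAA
AAddd
k=19  AddAd
Adddd
AAddA
dAdAA
AAddd
k=20  dddAd
dAddd
dAddA
dAdAA
AAddd
k=21  dddAd
dAddd
dAddA
dAdAd
AAdAA

10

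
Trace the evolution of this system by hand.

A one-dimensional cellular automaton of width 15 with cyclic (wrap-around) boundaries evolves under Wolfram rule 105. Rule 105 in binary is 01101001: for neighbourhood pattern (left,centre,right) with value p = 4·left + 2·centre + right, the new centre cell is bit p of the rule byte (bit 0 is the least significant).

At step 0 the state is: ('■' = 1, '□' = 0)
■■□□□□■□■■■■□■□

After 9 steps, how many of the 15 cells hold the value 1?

9

gen 0: ■■□□□□■□■■■■□■□
gen 1: ■■□■■□□■■□□■■□■
gen 2: □■■■■□□■■□□■■■■
gen 3: ■■□□■□□■■□□■□□■
gen 4: □■□□□□□■■□□□□□■
gen 5: ■□□■■■□■■□■■■□□
gen 6: □□□■□■■■■■■□■□□
gen 7: ■■□□■■□□□□■■□□■
gen 8: □■□□■■□■■□■■□□■
gen 9: ■□□□■■■■■■■■□□□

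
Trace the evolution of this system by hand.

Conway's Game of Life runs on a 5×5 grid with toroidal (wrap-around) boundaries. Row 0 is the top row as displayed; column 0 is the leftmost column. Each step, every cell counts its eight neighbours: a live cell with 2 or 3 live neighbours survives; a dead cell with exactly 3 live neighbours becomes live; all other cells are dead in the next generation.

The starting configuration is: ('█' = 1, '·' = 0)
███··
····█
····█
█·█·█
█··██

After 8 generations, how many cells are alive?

t=0: ███··
····█
····█
█·█·█
█··██
t=1: ·██··
·█·██
····█
·█···
·····
t=2: ████·
·█·██
··███
·····
·██··
t=3: ·····
·····
█·█·█
·█···
█··█·
t=4: ·····
·····
██···
·███·
·····
t=5: ·····
·····
██···
███··
··█··
t=6: ·····
·····
█·█··
█·█··
··█··
t=7: ·····
·····
·····
··██·
·█···
t=8: ·····
·····
·····
··█··
··█··

2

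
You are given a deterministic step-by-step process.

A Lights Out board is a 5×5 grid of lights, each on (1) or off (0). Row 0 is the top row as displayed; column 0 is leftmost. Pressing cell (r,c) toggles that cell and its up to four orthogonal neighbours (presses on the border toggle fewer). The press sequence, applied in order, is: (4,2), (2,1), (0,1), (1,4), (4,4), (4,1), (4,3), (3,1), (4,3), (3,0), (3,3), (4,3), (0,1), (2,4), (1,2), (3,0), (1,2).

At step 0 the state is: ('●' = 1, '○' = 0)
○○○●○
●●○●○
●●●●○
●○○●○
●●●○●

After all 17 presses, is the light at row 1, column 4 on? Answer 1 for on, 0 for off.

0

[0] ○○○●○
●●○●○
●●●●○
●○○●○
●●●○●
[1] ○○○●○
●●○●○
●●●●○
●○●●○
●○○●●
[2] ○○○●○
●○○●○
○○○●○
●●●●○
●○○●●
[3] ●●●●○
●●○●○
○○○●○
●●●●○
●○○●●
[4] ●●●●●
●●○○●
○○○●●
●●●●○
●○○●●
[5] ●●●●●
●●○○●
○○○●●
●●●●●
●○○○○
[6] ●●●●●
●●○○●
○○○●●
●○●●●
○●●○○
[7] ●●●●●
●●○○●
○○○●●
●○●○●
○●○●●
[8] ●●●●●
●●○○●
○●○●●
○●○○●
○○○●●
[9] ●●●●●
●●○○●
○●○●●
○●○●●
○○●○○
[10] ●●●●●
●●○○●
●●○●●
●○○●●
●○●○○
[11] ●●●●●
●●○○●
●●○○●
●○●○○
●○●●○
[12] ●●●●●
●●○○●
●●○○●
●○●●○
●○○○●
[13] ○○○●●
●○○○●
●●○○●
●○●●○
●○○○●
[14] ○○○●●
●○○○○
●●○●○
●○●●●
●○○○●
[15] ○○●●●
●●●●○
●●●●○
●○●●●
●○○○●
[16] ○○●●●
●●●●○
○●●●○
○●●●●
○○○○●
[17] ○○○●●
●○○○○
○●○●○
○●●●●
○○○○●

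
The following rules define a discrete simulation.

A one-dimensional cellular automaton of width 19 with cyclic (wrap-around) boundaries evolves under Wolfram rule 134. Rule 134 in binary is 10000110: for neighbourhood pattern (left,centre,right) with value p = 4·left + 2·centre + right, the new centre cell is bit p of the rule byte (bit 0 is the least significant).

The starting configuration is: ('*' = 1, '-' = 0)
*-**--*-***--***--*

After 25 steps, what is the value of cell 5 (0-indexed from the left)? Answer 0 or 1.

k=0  *-**--*-***--***--*
k=1  -----**--*--*-*--*-
k=2  ----*---**-**-*-**-
k=3  ---**--*------*----
k=4  --*---**-----**----
k=5  -**--*------*------
k=6  *---**-----**------
k=7  *--*------*-------*
k=8  --**-----**------*-
k=9  -*------*-------**-
k=10  **-----**------*---
k=11  ------*-------**--*
k=12  -----**------*---**
k=13  ----*-------**--*--
k=14  ---**------*---**--
k=15  --*-------**--*----
k=16  -**------*---**----
k=17  *-------**--*------
k=18  *------*---**-----*
k=19  ------**--*------*-
k=20  -----*---**-----**-
k=21  ----**--*------*---
k=22  ---*---**-----**---
k=23  --**--*------*-----
k=24  -*---**-----**-----
k=25  **--*------*-------

0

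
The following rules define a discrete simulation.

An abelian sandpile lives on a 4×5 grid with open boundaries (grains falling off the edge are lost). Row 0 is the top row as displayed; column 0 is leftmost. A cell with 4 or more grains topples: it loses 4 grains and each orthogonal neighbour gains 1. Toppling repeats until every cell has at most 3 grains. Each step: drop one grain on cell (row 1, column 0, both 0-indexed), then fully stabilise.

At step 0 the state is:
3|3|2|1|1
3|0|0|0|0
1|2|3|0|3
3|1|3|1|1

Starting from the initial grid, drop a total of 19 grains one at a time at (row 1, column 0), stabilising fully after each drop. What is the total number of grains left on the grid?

k=0  3|3|2|1|1
3|0|0|0|0
1|2|3|0|3
3|1|3|1|1
k=1  1|0|3|1|1
1|2|0|0|0
2|2|3|0|3
3|1|3|1|1
k=2  1|0|3|1|1
2|2|0|0|0
2|2|3|0|3
3|1|3|1|1
k=3  1|0|3|1|1
3|2|0|0|0
2|2|3|0|3
3|1|3|1|1
k=4  2|0|3|1|1
0|3|0|0|0
3|2|3|0|3
3|1|3|1|1
k=5  2|0|3|1|1
1|3|0|0|0
3|2|3|0|3
3|1|3|1|1
k=6  2|0|3|1|1
2|3|0|0|0
3|2|3|0|3
3|1|3|1|1
k=7  2|0|3|1|1
3|3|0|0|0
3|2|3|0|3
3|1|3|1|1
k=8  3|1|3|1|1
2|1|2|0|0
2|2|1|1|3
1|0|1|2|1
k=9  3|1|3|1|1
3|1|2|0|0
2|2|1|1|3
1|0|1|2|1
k=10  0|2|3|1|1
1|2|2|0|0
3|2|1|1|3
1|0|1|2|1
k=11  0|2|3|1|1
2|2|2|0|0
3|2|1|1|3
1|0|1|2|1
k=12  0|2|3|1|1
3|2|2|0|0
3|2|1|1|3
1|0|1|2|1
k=13  1|2|3|1|1
1|3|2|0|0
0|3|1|1|3
2|0|1|2|1
k=14  1|2|3|1|1
2|3|2|0|0
0|3|1|1|3
2|0|1|2|1
k=15  1|2|3|1|1
3|3|2|0|0
0|3|1|1|3
2|0|1|2|1
k=16  2|3|3|1|1
1|1|3|0|0
2|0|2|1|3
2|1|1|2|1
k=17  2|3|3|1|1
2|1|3|0|0
2|0|2|1|3
2|1|1|2|1
k=18  2|3|3|1|1
3|1|3|0|0
2|0|2|1|3
2|1|1|2|1
k=19  3|3|3|1|1
0|2|3|0|0
3|0|2|1|3
2|1|1|2|1

32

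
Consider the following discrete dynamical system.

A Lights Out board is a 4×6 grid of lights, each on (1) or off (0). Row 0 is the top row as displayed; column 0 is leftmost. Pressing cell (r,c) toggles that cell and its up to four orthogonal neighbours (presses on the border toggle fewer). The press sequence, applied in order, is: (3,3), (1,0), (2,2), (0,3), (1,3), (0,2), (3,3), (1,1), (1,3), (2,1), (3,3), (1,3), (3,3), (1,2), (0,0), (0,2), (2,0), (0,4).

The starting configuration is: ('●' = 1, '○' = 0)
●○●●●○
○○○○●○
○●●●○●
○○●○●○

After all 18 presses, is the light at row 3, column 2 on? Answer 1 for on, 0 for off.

0

0) ●○●●●○
○○○○●○
○●●●○●
○○●○●○
1) ●○●●●○
○○○○●○
○●●○○●
○○○●○○
2) ○○●●●○
●●○○●○
●●●○○●
○○○●○○
3) ○○●●●○
●●●○●○
●○○●○●
○○●●○○
4) ○○○○○○
●●●●●○
●○○●○●
○○●●○○
5) ○○○●○○
●●○○○○
●○○○○●
○○●●○○
6) ○●●○○○
●●●○○○
●○○○○●
○○●●○○
7) ○●●○○○
●●●○○○
●○○●○●
○○○○●○
8) ○○●○○○
○○○○○○
●●○●○●
○○○○●○
9) ○○●●○○
○○●●●○
●●○○○●
○○○○●○
10) ○○●●○○
○●●●●○
○○●○○●
○●○○●○
11) ○○●●○○
○●●●●○
○○●●○●
○●●●○○
12) ○○●○○○
○●○○○○
○○●○○●
○●●●○○
13) ○○●○○○
○●○○○○
○○●●○●
○●○○●○
14) ○○○○○○
○○●●○○
○○○●○●
○●○○●○
15) ●●○○○○
●○●●○○
○○○●○●
○●○○●○
16) ●○●●○○
●○○●○○
○○○●○●
○●○○●○
17) ●○●●○○
○○○●○○
●●○●○●
●●○○●○
18) ●○●○●●
○○○●●○
●●○●○●
●●○○●○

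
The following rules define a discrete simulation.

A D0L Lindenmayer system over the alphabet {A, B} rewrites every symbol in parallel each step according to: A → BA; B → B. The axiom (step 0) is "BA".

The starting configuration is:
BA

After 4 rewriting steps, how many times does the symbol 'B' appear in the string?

5

0) BA
1) BBA
2) BBBA
3) BBBBA
4) BBBBBA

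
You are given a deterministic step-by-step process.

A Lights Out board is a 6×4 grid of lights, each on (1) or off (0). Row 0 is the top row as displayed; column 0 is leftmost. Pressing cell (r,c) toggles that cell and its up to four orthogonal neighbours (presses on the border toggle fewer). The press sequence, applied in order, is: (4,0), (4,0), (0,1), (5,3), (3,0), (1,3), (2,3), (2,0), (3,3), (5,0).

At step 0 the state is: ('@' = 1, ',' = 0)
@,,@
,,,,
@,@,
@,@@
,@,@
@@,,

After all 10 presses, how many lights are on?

15

t=0: @,,@
,,,,
@,@,
@,@@
,@,@
@@,,
t=1: @,,@
,,,,
@,@,
,,@@
@,,@
,@,,
t=2: @,,@
,,,,
@,@,
@,@@
,@,@
@@,,
t=3: ,@@@
,@,,
@,@,
@,@@
,@,@
@@,,
t=4: ,@@@
,@,,
@,@,
@,@@
,@,,
@@@@
t=5: ,@@@
,@,,
,,@,
,@@@
@@,,
@@@@
t=6: ,@@,
,@@@
,,@@
,@@@
@@,,
@@@@
t=7: ,@@,
,@@,
,,,,
,@@,
@@,,
@@@@
t=8: ,@@,
@@@,
@@,,
@@@,
@@,,
@@@@
t=9: ,@@,
@@@,
@@,@
@@,@
@@,@
@@@@
t=10: ,@@,
@@@,
@@,@
@@,@
,@,@
,,@@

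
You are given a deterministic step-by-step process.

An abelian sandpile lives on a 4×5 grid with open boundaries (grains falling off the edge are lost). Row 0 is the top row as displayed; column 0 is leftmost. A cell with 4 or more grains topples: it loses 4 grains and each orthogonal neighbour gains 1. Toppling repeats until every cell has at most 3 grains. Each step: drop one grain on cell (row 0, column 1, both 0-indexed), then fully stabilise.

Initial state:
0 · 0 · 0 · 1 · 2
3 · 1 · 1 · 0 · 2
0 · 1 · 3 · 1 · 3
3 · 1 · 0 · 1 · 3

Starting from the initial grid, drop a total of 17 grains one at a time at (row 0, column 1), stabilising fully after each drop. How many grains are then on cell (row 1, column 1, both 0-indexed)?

3

gen 0: 0 · 0 · 0 · 1 · 2
3 · 1 · 1 · 0 · 2
0 · 1 · 3 · 1 · 3
3 · 1 · 0 · 1 · 3
gen 1: 0 · 1 · 0 · 1 · 2
3 · 1 · 1 · 0 · 2
0 · 1 · 3 · 1 · 3
3 · 1 · 0 · 1 · 3
gen 2: 0 · 2 · 0 · 1 · 2
3 · 1 · 1 · 0 · 2
0 · 1 · 3 · 1 · 3
3 · 1 · 0 · 1 · 3
gen 3: 0 · 3 · 0 · 1 · 2
3 · 1 · 1 · 0 · 2
0 · 1 · 3 · 1 · 3
3 · 1 · 0 · 1 · 3
gen 4: 1 · 0 · 1 · 1 · 2
3 · 2 · 1 · 0 · 2
0 · 1 · 3 · 1 · 3
3 · 1 · 0 · 1 · 3
gen 5: 1 · 1 · 1 · 1 · 2
3 · 2 · 1 · 0 · 2
0 · 1 · 3 · 1 · 3
3 · 1 · 0 · 1 · 3
gen 6: 1 · 2 · 1 · 1 · 2
3 · 2 · 1 · 0 · 2
0 · 1 · 3 · 1 · 3
3 · 1 · 0 · 1 · 3
gen 7: 1 · 3 · 1 · 1 · 2
3 · 2 · 1 · 0 · 2
0 · 1 · 3 · 1 · 3
3 · 1 · 0 · 1 · 3
gen 8: 2 · 0 · 2 · 1 · 2
3 · 3 · 1 · 0 · 2
0 · 1 · 3 · 1 · 3
3 · 1 · 0 · 1 · 3
gen 9: 2 · 1 · 2 · 1 · 2
3 · 3 · 1 · 0 · 2
0 · 1 · 3 · 1 · 3
3 · 1 · 0 · 1 · 3
gen 10: 2 · 2 · 2 · 1 · 2
3 · 3 · 1 · 0 · 2
0 · 1 · 3 · 1 · 3
3 · 1 · 0 · 1 · 3
gen 11: 2 · 3 · 2 · 1 · 2
3 · 3 · 1 · 0 · 2
0 · 1 · 3 · 1 · 3
3 · 1 · 0 · 1 · 3
gen 12: 0 · 2 · 3 · 1 · 2
1 · 1 · 2 · 0 · 2
1 · 2 · 3 · 1 · 3
3 · 1 · 0 · 1 · 3
gen 13: 0 · 3 · 3 · 1 · 2
1 · 1 · 2 · 0 · 2
1 · 2 · 3 · 1 · 3
3 · 1 · 0 · 1 · 3
gen 14: 1 · 1 · 0 · 2 · 2
1 · 2 · 3 · 0 · 2
1 · 2 · 3 · 1 · 3
3 · 1 · 0 · 1 · 3
gen 15: 1 · 2 · 0 · 2 · 2
1 · 2 · 3 · 0 · 2
1 · 2 · 3 · 1 · 3
3 · 1 · 0 · 1 · 3
gen 16: 1 · 3 · 0 · 2 · 2
1 · 2 · 3 · 0 · 2
1 · 2 · 3 · 1 · 3
3 · 1 · 0 · 1 · 3
gen 17: 2 · 0 · 1 · 2 · 2
1 · 3 · 3 · 0 · 2
1 · 2 · 3 · 1 · 3
3 · 1 · 0 · 1 · 3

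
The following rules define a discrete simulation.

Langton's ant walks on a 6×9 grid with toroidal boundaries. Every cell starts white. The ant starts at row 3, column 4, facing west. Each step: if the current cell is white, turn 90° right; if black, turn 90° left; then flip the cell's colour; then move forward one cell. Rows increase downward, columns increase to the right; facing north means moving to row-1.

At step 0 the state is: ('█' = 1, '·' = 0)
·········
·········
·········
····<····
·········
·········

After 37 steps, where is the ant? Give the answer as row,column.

k=0  ·········
·········
·········
····<····
·········
·········
k=1  ·········
·········
····^····
····█····
·········
·········
k=2  ·········
·········
····█>···
····█····
·········
·········
k=3  ·········
·········
····██···
····█v···
·········
·········
k=4  ·········
·········
····██···
····<█···
·········
·········
k=5  ·········
·········
····██···
·····█···
····v····
·········
k=6  ·········
·········
····██···
·····█···
···<█····
·········
k=7  ·········
·········
····██···
···^·█···
···██····
·········
k=8  ·········
·········
····██···
···█>█···
···██····
·········
k=9  ·········
·········
····██···
···███···
···█v····
·········
k=10  ·········
·········
····██···
···███···
···█·>···
·········
k=11  ·········
·········
····██···
···███···
···█·█···
·····v···
k=12  ·········
·········
····██···
···███···
···█·█···
····<█···
k=13  ·········
·········
····██···
···███···
···█^█···
····██···
k=14  ·········
·········
····██···
···███···
···██>···
····██···
k=15  ·········
·········
····██···
···██^···
···██····
····██···
k=16  ·········
·········
····██···
···█<····
···██····
····██···
k=17  ·········
·········
····██···
···█·····
···█v····
····██···
k=18  ·········
·········
····██···
···█·····
···█·>···
····██···
k=19  ·········
·········
····██···
···█·····
···█·█···
····█v···
k=20  ·········
·········
····██···
···█·····
···█·█···
····█·>··
k=21  ······v··
·········
····██···
···█·····
···█·█···
····█·█··
k=22  ·····<█··
·········
····██···
···█·····
···█·█···
····█·█··
k=23  ·····██··
·········
····██···
···█·····
···█·█···
····█^█··
k=24  ·····██··
·········
····██···
···█·····
···█·█···
····██>··
k=25  ·····██··
·········
····██···
···█·····
···█·█^··
····██···
k=26  ·····██··
·········
····██···
···█·····
···█·██>·
····██···
k=27  ·····██··
·········
····██···
···█·····
···█·███·
····██·v·
k=28  ·····██··
·········
····██···
···█·····
···█·███·
····██<█·
k=29  ·····██··
·········
····██···
···█·····
···█·█^█·
····████·
k=30  ·····██··
·········
····██···
···█·····
···█·<·█·
····████·
k=31  ·····██··
·········
····██···
···█·····
···█···█·
····█v██·
k=32  ·····██··
·········
····██···
···█·····
···█···█·
····█·>█·
k=33  ·····██··
·········
····██···
···█·····
···█··^█·
····█··█·
k=34  ·····██··
·········
····██···
···█·····
···█··█>·
····█··█·
k=35  ·····██··
·········
····██···
···█···^·
···█··█··
····█··█·
k=36  ·····██··
·········
····██···
···█···█>
···█··█··
····█··█·
k=37  ·····██··
·········
····██···
···█···██
···█··█·v
····█··█·

4,8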